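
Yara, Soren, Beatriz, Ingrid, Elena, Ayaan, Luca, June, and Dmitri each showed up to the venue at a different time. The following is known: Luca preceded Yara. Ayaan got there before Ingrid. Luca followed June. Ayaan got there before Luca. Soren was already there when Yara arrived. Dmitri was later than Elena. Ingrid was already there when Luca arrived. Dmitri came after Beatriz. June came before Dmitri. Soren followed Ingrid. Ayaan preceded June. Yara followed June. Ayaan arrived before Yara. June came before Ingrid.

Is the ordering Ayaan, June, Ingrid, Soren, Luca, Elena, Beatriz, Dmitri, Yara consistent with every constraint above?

Check each stated constraint against the proposed order — e.g. June is ahead of Yara; Ayaan is ahead of Yara. Every pair is in the required order; nothing is violated.

yes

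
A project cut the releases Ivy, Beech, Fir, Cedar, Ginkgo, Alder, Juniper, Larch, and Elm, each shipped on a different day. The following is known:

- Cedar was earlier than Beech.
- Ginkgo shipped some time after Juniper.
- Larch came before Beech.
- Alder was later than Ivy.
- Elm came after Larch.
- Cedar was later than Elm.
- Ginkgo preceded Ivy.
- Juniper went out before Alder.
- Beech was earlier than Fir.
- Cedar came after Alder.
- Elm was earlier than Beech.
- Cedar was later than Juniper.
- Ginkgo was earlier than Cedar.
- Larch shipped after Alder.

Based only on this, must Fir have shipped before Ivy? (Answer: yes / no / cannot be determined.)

Tracing the constraints gives Ivy → Alder → Larch → Beech → Fir, so Ivy must come before Fir.
That means Fir cannot be before Ivy.

no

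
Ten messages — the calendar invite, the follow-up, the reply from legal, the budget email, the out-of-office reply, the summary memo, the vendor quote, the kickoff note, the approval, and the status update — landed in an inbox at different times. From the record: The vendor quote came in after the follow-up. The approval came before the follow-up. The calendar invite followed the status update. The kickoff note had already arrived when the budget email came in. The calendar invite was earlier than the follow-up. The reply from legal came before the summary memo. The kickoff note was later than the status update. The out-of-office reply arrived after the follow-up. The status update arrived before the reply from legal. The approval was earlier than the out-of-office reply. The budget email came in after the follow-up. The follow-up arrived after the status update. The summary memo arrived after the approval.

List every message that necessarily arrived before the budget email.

the approval, the calendar invite, the follow-up, the kickoff note, the status update

Directly stated before the budget email: the follow-up and the kickoff note.
The approval reaches the budget email via the approval → the follow-up → the budget email.
The calendar invite reaches the budget email via the calendar invite → the follow-up → the budget email.
The status update reaches the budget email via the status update → the kickoff note → the budget email.
No chain forces the summary memo (or any of the others) ahead of the budget email.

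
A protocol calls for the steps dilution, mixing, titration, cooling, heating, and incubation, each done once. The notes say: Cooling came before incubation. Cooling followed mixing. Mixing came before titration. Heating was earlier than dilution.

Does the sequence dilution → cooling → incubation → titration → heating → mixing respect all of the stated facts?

The constraints require mixing before cooling, but in the proposed sequence cooling appears ahead of mixing. That one violation is enough.

no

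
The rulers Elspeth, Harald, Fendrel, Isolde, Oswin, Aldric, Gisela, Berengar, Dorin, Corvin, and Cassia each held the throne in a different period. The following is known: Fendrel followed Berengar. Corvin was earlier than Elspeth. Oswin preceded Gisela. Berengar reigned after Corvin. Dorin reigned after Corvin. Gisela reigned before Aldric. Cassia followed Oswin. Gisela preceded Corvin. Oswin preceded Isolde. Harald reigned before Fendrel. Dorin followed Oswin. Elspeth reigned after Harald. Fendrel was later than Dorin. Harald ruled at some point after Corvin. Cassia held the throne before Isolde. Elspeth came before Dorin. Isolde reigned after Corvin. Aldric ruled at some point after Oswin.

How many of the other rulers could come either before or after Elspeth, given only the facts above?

Forced before Elspeth: Corvin, Gisela, Harald, and Oswin; forced after Elspeth: Dorin and Fendrel.
That leaves Aldric, Berengar, Cassia, and Isolde with no forced order relative to Elspeth — 4.

4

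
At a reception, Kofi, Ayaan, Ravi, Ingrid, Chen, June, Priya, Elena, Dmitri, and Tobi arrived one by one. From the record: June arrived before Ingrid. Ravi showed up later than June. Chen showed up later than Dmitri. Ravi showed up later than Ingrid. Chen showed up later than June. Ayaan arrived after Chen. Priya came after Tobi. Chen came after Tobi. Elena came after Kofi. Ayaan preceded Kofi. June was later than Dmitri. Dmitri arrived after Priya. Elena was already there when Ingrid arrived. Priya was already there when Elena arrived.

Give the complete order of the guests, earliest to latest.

The constraints fix every adjacent pair, so only one ordering works:
Tobi → Priya → Dmitri → June → Chen → Ayaan → Kofi → Elena → Ingrid → Ravi.

Tobi, Priya, Dmitri, June, Chen, Ayaan, Kofi, Elena, Ingrid, Ravi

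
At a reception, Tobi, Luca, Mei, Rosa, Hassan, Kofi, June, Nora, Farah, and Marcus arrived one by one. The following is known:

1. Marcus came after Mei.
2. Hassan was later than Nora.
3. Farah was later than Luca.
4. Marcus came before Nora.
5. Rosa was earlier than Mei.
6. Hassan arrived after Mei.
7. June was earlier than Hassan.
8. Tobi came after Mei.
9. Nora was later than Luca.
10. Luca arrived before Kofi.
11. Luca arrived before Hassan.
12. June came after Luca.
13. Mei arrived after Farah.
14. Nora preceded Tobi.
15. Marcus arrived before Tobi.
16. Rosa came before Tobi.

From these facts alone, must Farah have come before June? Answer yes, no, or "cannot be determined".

cannot be determined

No chain of stated constraints runs from Farah to June, and none runs from June to Farah either.
So the relative order of Farah and June is not fixed by the given facts.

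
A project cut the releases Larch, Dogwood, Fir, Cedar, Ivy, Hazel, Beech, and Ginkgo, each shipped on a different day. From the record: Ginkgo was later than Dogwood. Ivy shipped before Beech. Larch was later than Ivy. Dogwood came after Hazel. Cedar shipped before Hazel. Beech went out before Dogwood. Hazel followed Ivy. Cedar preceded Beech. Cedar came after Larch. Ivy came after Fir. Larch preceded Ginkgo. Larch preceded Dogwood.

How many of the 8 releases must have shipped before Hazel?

4

Directly stated before Hazel: Cedar and Ivy.
Fir reaches Hazel via Fir → Ivy → Hazel.
Larch reaches Hazel via Larch → Cedar → Hazel.
No chain forces Beech (or any of the others) ahead of Hazel.
That's Cedar, Fir, Ivy, and Larch — 4 in all.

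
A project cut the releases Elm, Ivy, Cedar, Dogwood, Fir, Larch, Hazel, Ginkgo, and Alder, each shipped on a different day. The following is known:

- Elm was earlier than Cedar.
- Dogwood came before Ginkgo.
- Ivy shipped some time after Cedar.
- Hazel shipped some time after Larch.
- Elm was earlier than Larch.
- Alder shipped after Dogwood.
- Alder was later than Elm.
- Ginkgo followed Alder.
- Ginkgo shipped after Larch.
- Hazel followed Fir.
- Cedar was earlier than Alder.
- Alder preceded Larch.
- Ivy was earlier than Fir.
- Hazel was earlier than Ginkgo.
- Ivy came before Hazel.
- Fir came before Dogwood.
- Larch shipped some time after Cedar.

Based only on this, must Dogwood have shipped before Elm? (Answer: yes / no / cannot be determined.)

no

Tracing the constraints gives Elm → Cedar → Ivy → Fir → Dogwood, so Elm must come before Dogwood.
That means Dogwood cannot be before Elm.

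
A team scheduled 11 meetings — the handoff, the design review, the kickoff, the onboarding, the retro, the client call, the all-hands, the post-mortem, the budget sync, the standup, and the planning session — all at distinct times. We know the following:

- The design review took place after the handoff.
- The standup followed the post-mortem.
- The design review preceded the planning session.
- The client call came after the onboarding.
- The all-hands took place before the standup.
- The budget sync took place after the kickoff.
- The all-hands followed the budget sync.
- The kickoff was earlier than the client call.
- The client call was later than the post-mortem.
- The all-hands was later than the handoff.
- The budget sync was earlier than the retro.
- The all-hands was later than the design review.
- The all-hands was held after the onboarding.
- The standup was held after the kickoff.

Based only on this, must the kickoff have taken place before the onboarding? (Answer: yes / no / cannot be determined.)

No chain of stated constraints runs from the kickoff to the onboarding, and none runs from the onboarding to the kickoff either.
So the relative order of the kickoff and the onboarding is not fixed by the given facts.

cannot be determined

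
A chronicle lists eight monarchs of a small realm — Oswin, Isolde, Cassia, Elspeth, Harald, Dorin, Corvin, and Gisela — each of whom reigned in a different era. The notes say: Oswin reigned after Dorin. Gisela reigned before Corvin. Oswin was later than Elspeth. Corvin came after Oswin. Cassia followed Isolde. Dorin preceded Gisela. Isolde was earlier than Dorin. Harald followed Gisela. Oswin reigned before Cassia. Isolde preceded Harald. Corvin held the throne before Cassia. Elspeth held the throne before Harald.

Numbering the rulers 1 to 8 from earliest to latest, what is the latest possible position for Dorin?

Dorin must come before Cassia, Corvin, Gisela, Harald, and Oswin — 5 rulers forced after them.
Everything else can be placed before Dorin in some valid order, so Dorin can sit as late as position 8 − 5 = 3.

3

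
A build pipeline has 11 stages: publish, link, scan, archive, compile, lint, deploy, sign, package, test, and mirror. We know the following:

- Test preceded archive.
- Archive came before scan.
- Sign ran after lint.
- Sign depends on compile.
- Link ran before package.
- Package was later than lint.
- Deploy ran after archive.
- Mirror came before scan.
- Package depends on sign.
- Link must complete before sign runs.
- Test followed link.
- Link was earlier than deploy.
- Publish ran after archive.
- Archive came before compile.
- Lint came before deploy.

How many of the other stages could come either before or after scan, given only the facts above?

Forced before scan: archive, link, mirror, and test.
That leaves compile, deploy, lint, package, publish, and sign with no forced order relative to scan — 6.

6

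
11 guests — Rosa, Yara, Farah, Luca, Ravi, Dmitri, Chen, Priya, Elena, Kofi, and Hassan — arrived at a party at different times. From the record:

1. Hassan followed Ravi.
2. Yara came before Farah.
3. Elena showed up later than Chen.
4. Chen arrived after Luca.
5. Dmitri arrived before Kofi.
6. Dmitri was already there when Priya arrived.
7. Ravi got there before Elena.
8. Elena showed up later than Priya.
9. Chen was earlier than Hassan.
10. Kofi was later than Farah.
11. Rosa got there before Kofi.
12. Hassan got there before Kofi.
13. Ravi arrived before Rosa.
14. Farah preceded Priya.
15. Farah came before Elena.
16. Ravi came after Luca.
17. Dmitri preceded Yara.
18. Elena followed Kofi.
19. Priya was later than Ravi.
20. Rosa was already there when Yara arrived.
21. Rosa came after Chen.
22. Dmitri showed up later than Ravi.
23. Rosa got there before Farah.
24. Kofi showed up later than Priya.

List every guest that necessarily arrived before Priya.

Directly stated before Priya: Dmitri, Farah, and Ravi.
Chen reaches Priya via Chen → Rosa → Farah → Priya.
Luca reaches Priya via Luca → Ravi → Priya.
Rosa reaches Priya via Rosa → Farah → Priya.
Likewise Yara reaches Priya by chaining the stated constraints.

Chen, Dmitri, Farah, Luca, Ravi, Rosa, Yara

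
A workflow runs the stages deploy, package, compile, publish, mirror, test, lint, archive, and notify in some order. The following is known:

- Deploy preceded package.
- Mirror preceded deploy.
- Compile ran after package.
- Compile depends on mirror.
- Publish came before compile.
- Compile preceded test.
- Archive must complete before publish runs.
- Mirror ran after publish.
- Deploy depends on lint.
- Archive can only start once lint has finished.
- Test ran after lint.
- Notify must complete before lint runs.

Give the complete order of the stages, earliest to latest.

notify, lint, archive, publish, mirror, deploy, package, compile, test

The constraints fix every adjacent pair, so only one ordering works:
notify → lint → archive → publish → mirror → deploy → package → compile → test.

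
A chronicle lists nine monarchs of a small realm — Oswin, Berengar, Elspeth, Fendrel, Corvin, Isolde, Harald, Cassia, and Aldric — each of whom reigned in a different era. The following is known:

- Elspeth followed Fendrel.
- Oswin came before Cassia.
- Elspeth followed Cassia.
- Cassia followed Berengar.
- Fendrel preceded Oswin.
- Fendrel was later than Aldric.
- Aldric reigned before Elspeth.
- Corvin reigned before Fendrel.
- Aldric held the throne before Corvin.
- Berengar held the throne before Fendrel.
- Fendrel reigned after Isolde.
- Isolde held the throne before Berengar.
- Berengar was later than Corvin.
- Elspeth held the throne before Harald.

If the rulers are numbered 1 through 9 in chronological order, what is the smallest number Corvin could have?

Aldric must come before Corvin — 1 forced predecessor.
Nothing else is forced ahead of Corvin, so their earliest slot is position 1 + 1 = 2.

2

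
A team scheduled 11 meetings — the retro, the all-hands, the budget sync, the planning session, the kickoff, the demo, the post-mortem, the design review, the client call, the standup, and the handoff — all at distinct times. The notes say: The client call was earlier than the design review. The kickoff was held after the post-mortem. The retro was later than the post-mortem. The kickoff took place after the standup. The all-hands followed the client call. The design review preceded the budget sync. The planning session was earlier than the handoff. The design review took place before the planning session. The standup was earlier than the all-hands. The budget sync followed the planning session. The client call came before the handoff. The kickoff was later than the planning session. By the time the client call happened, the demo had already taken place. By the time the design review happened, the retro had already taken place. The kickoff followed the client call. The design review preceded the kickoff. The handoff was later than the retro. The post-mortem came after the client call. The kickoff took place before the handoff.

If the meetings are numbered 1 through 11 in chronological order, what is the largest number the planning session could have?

8

The planning session must come before the budget sync, the handoff, and the kickoff — 3 meetings forced after it.
Everything else can be placed before the planning session in some valid order, so the planning session can sit as late as position 11 − 3 = 8.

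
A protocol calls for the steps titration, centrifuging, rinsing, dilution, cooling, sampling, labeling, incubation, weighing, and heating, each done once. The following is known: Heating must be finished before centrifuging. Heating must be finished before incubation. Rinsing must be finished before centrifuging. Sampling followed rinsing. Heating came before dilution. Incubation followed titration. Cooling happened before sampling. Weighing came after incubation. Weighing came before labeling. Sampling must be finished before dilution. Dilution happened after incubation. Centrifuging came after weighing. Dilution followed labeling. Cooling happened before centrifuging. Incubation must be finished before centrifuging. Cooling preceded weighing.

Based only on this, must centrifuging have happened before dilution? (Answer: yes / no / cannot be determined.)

No chain of stated constraints runs from centrifuging to dilution, and none runs from dilution to centrifuging either.
So the relative order of centrifuging and dilution is not fixed by the given facts.

cannot be determined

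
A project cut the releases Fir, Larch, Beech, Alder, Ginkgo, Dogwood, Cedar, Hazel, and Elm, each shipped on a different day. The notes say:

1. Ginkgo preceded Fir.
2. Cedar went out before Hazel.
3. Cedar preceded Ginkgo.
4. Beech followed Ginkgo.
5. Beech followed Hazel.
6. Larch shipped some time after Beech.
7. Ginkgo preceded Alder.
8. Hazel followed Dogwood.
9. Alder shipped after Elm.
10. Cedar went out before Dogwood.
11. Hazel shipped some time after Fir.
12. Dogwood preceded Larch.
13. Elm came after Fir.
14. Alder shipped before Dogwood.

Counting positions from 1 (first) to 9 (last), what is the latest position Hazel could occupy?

7

Hazel must come before Beech and Larch — 2 releases forced after it.
Everything else can be placed before Hazel in some valid order, so Hazel can sit as late as position 9 − 2 = 7.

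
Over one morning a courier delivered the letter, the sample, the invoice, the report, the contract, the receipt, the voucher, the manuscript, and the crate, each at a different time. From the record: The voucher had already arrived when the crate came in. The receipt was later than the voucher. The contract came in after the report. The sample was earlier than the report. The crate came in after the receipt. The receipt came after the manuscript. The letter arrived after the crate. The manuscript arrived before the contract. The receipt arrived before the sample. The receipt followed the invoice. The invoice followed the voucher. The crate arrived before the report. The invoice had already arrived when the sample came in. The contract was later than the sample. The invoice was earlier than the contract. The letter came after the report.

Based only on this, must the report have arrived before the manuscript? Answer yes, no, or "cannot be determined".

Tracing the constraints gives the manuscript → the receipt → the sample → the report, so the manuscript must come before the report.
That means the report cannot be before the manuscript.

no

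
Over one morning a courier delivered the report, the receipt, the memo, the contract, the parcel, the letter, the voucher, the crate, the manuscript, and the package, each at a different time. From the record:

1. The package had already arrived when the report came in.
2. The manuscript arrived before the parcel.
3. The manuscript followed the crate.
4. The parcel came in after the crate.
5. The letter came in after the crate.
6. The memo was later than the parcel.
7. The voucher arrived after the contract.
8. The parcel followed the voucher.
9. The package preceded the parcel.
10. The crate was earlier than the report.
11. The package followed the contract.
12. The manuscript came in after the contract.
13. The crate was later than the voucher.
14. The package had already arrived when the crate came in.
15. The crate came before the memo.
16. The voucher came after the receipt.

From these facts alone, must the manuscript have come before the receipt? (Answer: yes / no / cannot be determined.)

Tracing the constraints gives the receipt → the voucher → the crate → the manuscript, so the receipt must come before the manuscript.
That means the manuscript cannot be before the receipt.

no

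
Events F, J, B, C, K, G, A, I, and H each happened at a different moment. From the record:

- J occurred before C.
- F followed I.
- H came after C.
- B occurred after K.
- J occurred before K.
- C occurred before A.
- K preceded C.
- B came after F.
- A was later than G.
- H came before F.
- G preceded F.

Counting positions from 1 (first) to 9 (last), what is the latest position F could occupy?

F must come before B — 1 event forced after it.
Everything else can be placed before F in some valid order, so F can sit as late as position 9 − 1 = 8.

8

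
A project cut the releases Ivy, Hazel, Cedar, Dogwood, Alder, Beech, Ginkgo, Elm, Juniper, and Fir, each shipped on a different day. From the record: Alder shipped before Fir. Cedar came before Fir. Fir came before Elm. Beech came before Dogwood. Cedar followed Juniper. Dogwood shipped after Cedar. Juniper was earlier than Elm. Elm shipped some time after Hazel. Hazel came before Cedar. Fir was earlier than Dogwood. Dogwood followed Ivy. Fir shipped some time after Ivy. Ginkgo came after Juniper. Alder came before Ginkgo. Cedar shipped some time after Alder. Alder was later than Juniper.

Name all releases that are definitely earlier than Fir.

Directly stated before Fir: Alder, Cedar, and Ivy.
Hazel reaches Fir via Hazel → Cedar → Fir.
Juniper reaches Fir via Juniper → Alder → Fir.
No chain forces Beech (or any of the others) ahead of Fir.

Alder, Cedar, Hazel, Ivy, Juniper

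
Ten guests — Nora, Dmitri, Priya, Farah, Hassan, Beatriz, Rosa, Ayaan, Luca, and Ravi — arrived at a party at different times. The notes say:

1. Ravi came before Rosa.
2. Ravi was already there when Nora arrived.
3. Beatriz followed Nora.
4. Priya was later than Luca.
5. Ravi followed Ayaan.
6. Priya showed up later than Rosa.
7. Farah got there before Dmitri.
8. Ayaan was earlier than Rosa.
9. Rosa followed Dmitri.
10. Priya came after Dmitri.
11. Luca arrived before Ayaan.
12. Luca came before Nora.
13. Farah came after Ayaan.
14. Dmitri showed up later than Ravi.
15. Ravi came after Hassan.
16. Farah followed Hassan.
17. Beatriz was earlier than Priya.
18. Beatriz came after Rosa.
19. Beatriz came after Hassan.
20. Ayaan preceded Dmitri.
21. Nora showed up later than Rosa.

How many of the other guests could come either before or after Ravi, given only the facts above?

1

Forced before Ravi: Ayaan, Hassan, and Luca; forced after Ravi: Beatriz, Dmitri, Nora, Priya, and Rosa.
That leaves Farah with no forced order relative to Ravi — 1.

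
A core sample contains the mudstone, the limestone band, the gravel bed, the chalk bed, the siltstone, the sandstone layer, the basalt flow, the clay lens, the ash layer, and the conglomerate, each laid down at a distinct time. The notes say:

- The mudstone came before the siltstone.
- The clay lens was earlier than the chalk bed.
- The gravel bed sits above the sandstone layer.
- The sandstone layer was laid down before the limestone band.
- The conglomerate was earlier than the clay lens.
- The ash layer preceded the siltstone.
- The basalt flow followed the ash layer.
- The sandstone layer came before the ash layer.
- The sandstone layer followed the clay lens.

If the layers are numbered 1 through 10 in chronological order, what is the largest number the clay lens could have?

3

The clay lens must come before the ash layer, the basalt flow, the chalk bed, the gravel bed, the limestone band, the sandstone layer, and the siltstone — 7 layers forced after it.
Everything else can be placed before the clay lens in some valid order, so the clay lens can sit as late as position 10 − 7 = 3.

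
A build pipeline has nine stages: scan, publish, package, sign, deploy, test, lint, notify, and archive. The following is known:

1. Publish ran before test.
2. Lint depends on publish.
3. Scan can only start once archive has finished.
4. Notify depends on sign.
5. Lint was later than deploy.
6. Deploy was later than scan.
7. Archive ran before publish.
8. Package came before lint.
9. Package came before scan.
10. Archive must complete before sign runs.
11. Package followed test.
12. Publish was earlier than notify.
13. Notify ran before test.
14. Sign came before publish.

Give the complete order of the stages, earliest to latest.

The constraints fix every adjacent pair, so only one ordering works:
archive → sign → publish → notify → test → package → scan → deploy → lint.

archive, sign, publish, notify, test, package, scan, deploy, lint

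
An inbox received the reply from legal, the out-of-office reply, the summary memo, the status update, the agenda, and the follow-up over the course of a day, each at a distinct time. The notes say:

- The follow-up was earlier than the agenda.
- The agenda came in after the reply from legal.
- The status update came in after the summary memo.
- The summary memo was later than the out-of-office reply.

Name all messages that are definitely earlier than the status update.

Directly stated before the status update: the summary memo.
The out-of-office reply reaches the status update via the out-of-office reply → the summary memo → the status update.
No chain forces the follow-up (or any of the others) ahead of the status update.

the out-of-office reply, the summary memo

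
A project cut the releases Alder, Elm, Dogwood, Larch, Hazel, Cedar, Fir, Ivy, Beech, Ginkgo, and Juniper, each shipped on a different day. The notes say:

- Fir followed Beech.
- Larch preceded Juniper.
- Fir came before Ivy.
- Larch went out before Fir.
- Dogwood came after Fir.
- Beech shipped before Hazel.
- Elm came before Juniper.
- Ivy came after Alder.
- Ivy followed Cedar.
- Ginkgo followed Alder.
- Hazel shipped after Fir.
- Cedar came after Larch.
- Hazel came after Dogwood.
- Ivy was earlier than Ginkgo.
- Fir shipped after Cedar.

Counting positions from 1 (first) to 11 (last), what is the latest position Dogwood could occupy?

10

Dogwood must come before Hazel — 1 release forced after it.
Everything else can be placed before Dogwood in some valid order, so Dogwood can sit as late as position 11 − 1 = 10.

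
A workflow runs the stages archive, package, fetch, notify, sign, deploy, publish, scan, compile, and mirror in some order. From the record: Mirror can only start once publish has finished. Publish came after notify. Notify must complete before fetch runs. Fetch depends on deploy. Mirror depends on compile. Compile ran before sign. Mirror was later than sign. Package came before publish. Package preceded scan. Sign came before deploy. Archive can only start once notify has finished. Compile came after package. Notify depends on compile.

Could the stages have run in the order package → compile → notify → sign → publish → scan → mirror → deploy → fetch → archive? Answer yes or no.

yes

Check each stated constraint against the proposed order — e.g. notify is ahead of fetch; notify is ahead of archive. Every pair is in the required order; nothing is violated.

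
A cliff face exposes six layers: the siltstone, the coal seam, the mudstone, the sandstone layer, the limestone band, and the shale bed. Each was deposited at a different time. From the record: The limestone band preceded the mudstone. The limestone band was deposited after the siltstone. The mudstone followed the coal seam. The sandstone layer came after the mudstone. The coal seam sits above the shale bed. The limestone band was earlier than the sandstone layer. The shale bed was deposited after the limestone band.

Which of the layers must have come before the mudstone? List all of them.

Directly stated before the mudstone: the coal seam and the limestone band.
The shale bed reaches the mudstone via the shale bed → the coal seam → the mudstone.
The siltstone reaches the mudstone via the siltstone → the limestone band → the mudstone.
No chain forces the sandstone layer ahead of the mudstone.

the coal seam, the limestone band, the shale bed, the siltstone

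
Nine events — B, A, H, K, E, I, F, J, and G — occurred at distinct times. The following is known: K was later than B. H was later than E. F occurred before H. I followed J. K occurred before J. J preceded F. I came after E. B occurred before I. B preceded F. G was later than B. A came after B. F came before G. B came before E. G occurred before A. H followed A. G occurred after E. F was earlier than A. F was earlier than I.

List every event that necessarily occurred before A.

B, E, F, G, J, K

Directly stated before A: B, F, and G.
E reaches A via E → G → A.
J reaches A via J → F → A.
K reaches A via K → J → F → A.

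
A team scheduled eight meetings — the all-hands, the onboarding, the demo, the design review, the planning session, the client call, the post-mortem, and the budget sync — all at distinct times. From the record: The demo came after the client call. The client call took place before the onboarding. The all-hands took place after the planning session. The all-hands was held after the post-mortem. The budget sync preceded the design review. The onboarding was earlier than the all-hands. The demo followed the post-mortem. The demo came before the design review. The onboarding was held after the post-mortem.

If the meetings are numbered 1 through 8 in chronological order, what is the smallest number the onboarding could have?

The client call and the post-mortem must both come before the onboarding — 2 forced predecessors.
Nothing else is forced ahead of the onboarding, so its earliest slot is position 2 + 1 = 3.

3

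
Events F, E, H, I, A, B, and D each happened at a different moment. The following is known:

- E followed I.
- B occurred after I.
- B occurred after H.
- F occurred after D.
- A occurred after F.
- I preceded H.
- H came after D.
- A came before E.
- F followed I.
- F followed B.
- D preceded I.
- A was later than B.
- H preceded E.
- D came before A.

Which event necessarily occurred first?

D has a chain of constraints placing it before every other event, so D must be first.

D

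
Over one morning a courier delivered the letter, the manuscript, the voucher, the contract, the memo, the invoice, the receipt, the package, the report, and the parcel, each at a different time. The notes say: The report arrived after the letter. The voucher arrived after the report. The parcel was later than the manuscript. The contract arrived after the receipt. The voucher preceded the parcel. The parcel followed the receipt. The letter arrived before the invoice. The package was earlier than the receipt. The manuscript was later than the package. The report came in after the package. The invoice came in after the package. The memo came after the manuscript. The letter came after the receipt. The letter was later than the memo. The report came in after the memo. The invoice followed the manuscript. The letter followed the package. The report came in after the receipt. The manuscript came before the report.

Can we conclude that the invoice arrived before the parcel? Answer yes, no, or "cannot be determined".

No chain of stated constraints runs from the invoice to the parcel, and none runs from the parcel to the invoice either.
So the relative order of the invoice and the parcel is not fixed by the given facts.

cannot be determined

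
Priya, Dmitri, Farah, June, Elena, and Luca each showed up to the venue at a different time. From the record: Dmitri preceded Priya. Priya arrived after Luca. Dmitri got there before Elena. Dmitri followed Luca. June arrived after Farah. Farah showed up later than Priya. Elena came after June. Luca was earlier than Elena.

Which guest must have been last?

Every other guest has a chain of constraints placing them before Elena, so Elena is last.

Elena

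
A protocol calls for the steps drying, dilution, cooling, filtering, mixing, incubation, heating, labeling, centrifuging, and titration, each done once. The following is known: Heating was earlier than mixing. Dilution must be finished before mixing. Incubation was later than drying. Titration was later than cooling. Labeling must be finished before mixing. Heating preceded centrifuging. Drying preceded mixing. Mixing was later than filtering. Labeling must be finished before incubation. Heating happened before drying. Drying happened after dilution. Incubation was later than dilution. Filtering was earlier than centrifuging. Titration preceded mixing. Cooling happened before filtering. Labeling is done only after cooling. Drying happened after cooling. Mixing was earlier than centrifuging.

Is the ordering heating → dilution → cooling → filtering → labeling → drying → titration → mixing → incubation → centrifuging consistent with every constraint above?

yes

Check each stated constraint against the proposed order — e.g. heating is ahead of mixing; heating is ahead of centrifuging. Every pair is in the required order; nothing is violated.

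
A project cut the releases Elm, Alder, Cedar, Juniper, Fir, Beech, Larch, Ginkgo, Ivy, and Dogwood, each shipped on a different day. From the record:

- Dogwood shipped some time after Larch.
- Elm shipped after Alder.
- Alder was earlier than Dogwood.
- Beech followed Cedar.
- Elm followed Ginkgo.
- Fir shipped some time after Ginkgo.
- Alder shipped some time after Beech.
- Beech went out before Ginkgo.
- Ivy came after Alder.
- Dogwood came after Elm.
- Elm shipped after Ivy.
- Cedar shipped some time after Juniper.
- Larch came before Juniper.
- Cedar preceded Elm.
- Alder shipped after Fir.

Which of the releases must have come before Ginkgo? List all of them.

Directly stated before Ginkgo: Beech.
Cedar reaches Ginkgo via Cedar → Beech → Ginkgo.
Juniper reaches Ginkgo via Juniper → Cedar → Beech → Ginkgo.
Larch reaches Ginkgo via Larch → Juniper → Cedar → Beech → Ginkgo.

Beech, Cedar, Juniper, Larch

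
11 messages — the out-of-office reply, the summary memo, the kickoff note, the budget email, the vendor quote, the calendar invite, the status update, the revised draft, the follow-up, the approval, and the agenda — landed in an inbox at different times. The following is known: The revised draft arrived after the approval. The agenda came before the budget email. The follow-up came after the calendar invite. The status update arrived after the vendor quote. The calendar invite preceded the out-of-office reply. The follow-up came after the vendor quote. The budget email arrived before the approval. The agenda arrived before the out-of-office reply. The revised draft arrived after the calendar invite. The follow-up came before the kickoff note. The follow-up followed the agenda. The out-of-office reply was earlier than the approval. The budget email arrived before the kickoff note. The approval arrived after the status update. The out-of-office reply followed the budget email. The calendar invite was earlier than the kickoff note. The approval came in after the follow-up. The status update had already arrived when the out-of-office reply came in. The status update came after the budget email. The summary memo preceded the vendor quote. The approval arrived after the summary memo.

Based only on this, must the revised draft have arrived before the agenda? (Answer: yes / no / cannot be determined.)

no

Tracing the constraints gives the agenda → the budget email → the approval → the revised draft, so the agenda must come before the revised draft.
That means the revised draft cannot be before the agenda.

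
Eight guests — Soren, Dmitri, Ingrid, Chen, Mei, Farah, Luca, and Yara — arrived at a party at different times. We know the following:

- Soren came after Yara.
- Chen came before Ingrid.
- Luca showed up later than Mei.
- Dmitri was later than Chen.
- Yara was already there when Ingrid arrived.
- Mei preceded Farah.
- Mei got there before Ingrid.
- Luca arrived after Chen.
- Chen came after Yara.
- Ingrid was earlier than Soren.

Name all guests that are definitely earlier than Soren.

Chen, Ingrid, Mei, Yara

Directly stated before Soren: Ingrid and Yara.
Chen reaches Soren via Chen → Ingrid → Soren.
Mei reaches Soren via Mei → Ingrid → Soren.
No chain forces Dmitri (or any of the others) ahead of Soren.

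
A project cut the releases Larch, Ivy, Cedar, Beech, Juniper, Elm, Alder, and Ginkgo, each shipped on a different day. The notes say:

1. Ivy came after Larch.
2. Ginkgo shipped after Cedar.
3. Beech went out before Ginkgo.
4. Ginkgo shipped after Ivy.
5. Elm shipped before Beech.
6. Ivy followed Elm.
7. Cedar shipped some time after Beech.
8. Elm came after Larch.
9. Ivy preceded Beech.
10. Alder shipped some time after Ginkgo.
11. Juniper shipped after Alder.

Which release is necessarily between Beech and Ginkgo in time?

Tracing the constraints gives Beech → Cedar → Ginkgo, so Cedar sits after Beech and before Ginkgo.
No other release is forced both after Beech and before Ginkgo.

Cedar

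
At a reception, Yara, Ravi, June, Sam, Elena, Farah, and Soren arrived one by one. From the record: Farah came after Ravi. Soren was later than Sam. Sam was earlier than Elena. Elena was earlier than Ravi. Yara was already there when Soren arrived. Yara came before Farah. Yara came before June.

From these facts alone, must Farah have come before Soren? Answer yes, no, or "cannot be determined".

cannot be determined

No chain of stated constraints runs from Farah to Soren, and none runs from Soren to Farah either.
So the relative order of Farah and Soren is not fixed by the given facts.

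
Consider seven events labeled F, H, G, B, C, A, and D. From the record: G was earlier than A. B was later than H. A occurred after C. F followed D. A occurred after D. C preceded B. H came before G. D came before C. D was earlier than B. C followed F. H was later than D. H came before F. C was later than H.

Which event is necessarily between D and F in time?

Tracing the constraints gives D → H → F, so H sits after D and before F.
No other event is forced both after D and before F.

H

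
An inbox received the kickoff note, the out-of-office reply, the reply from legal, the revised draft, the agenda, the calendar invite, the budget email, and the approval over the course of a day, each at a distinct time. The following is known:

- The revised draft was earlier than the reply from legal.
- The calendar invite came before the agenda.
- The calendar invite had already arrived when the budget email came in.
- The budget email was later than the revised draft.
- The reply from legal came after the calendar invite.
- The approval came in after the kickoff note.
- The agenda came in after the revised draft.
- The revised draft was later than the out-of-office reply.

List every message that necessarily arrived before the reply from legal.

Directly stated before the reply from legal: the calendar invite and the revised draft.
The out-of-office reply reaches the reply from legal via the out-of-office reply → the revised draft → the reply from legal.
No chain forces the kickoff note (or any of the others) ahead of the reply from legal.

the calendar invite, the out-of-office reply, the revised draft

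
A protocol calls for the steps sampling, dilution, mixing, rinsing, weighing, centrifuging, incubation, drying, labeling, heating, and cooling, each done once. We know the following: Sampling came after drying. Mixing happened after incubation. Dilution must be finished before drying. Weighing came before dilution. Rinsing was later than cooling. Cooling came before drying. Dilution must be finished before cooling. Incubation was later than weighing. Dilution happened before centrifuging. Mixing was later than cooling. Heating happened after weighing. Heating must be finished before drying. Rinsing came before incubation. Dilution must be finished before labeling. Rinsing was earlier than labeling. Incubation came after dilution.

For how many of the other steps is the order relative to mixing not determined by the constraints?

Forced before mixing: cooling, dilution, incubation, rinsing, and weighing.
That leaves centrifuging, drying, heating, labeling, and sampling with no forced order relative to mixing — 5.

5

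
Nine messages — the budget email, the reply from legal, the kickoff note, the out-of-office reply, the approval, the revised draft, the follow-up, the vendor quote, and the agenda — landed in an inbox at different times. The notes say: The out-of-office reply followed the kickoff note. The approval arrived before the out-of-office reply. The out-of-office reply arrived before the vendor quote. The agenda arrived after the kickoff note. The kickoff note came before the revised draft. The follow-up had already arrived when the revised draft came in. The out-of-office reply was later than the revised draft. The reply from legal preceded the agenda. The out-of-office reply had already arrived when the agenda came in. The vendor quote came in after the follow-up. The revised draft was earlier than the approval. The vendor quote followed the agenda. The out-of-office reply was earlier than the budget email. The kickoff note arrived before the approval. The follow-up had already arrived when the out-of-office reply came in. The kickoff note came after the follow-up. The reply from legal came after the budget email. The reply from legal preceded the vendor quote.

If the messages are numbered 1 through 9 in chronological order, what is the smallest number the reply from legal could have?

7

The approval, the budget email, the follow-up, the kickoff note, the out-of-office reply, and the revised draft must all come before the reply from legal — 6 forced predecessors.
Nothing else is forced ahead of the reply from legal, so its earliest slot is position 6 + 1 = 7.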